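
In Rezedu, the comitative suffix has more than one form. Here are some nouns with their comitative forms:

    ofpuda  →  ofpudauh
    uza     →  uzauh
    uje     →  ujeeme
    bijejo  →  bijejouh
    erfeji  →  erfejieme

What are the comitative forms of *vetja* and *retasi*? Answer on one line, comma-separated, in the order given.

Looking at the last vowel of each stem: -eme when the last vowel of the stem is a front vowel (*uje*, *erfeji*); -uh when the last vowel of the stem is a back vowel (*ofpuda*, *uza*, *bijejo*).
The last vowel of *vetja* is /a/, which is a back vowel, so the suffix is -uh, giving *vetjauh*.
*retasi* — last vowel /i/ (a front vowel) → -eme → *retasieme*.

vetjauh, retasieme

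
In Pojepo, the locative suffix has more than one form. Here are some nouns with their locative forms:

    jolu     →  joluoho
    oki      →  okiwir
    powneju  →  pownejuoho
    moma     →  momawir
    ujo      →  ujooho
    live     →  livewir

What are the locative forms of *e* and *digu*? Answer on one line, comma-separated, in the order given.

ewir, diguoho

The suffix is conditioned by the last vowel: -oho when the last vowel of the stem is a rounded vowel (*jolu*, *powneju*, *ujo*); -wir when the last vowel of the stem is an unrounded vowel (*oki*, *moma*, *live*).
*e* — last vowel /e/ (an unrounded vowel) → -wir → *ewir*.
The last vowel of *digu* is /u/, which is a rounded vowel, so the suffix is -oho, giving *diguoho*.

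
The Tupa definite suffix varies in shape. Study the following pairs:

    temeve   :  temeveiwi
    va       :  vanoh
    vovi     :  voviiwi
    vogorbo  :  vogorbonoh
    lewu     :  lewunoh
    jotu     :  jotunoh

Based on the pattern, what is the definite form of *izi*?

The suffix is conditioned by the last vowel: -iwi when the last vowel of the stem is a front vowel (*temeve*, *vovi*); -noh when the last vowel of the stem is a back vowel (*va*, *vogorbo*, *lewu*, *jotu*).
The last vowel of *izi* is /i/, which is a front vowel, so the suffix is -iwi, giving *iziiwi*.

iziiwi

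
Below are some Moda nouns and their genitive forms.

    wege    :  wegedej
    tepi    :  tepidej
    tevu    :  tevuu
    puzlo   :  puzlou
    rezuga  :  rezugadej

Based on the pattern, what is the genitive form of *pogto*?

The pattern is rounding harmony: -u when the last vowel of the stem is a rounded vowel (*tevu*, *puzlo*); -dej when the last vowel of the stem is an unrounded vowel (*wege*, *tepi*, *rezuga*).
*pogto* — last vowel /o/ (a rounded vowel) → -u → *pogtou*.

pogtou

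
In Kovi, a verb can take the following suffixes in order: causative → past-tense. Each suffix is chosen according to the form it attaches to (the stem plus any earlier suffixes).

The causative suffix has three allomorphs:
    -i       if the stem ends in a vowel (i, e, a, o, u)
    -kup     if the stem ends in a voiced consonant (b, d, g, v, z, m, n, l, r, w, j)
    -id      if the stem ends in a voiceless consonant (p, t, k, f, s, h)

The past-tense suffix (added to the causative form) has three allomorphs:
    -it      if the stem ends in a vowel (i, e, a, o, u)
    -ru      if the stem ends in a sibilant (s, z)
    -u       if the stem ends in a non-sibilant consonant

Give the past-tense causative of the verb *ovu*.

ovuiit

*ovu*: final sound = /u/, a vowel → -i → *ovui*.
Since the final sound of the causative form *ovui* is /i/ (a vowel), it takes -it, giving *ovuiit*.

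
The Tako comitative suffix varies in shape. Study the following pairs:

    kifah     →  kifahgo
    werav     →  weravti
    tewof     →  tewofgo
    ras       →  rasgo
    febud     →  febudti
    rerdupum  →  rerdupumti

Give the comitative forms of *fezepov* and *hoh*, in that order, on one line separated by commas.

Looking at the final consonant of each stem: -go when the stem ends in a voiceless consonant (*kifah*, *tewof*, *ras*); -ti when the stem ends in a voiced consonant (*werav*, *febud*, *rerdupum*).
*fezepov*: final consonant = /v/, voiced → -ti → *fezepovti*.
*hoh*: final consonant = /h/, voiceless → -go → *hohgo*.

fezepovti, hohgo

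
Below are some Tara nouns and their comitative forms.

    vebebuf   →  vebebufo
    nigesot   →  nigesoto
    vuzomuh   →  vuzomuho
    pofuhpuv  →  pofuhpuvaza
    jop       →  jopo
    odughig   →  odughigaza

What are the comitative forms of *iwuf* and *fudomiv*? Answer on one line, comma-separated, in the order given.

iwufo, fudomivaza

The suffix is conditioned by the final consonant: -o when the stem ends in a voiceless consonant (*vebebuf*, *nigesot*, *vuzomuh*, *jop*); -aza when the stem ends in a voiced consonant (*pofuhpuv*, *odughig*).
*iwuf* — final consonant /f/ (voiceless) → -o → *iwufo*.
The final consonant of *fudomiv* is /v/, which is voiced, so the suffix is -aza, giving *fudomivaza*.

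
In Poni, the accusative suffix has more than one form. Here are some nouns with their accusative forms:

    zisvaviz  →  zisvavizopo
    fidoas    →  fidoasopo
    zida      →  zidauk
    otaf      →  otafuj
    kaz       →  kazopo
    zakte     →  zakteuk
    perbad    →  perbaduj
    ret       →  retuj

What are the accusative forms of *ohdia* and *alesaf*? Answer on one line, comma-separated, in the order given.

Looking at the final sound of each stem: -opo when the stem ends in a sibilant (*zisvaviz*, *fidoas*, *kaz*); -uj when the stem ends in a non-sibilant consonant (*otaf*, *perbad*, *ret*); -uk when the stem ends in a vowel (*zida*, *zakte*).
*ohdia* — final sound /a/ (a vowel) → -uk → *ohdiauk*.
*alesaf*: final sound = /f/, a non-sibilant consonant → -uj → *alesafuj*.

ohdiauk, alesafuj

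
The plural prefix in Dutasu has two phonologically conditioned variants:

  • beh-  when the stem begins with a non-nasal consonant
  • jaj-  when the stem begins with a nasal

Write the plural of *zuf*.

behzuf

The first consonant of *zuf* is /z/, which is non-nasal, so the prefix is beh-, giving *behzuf*.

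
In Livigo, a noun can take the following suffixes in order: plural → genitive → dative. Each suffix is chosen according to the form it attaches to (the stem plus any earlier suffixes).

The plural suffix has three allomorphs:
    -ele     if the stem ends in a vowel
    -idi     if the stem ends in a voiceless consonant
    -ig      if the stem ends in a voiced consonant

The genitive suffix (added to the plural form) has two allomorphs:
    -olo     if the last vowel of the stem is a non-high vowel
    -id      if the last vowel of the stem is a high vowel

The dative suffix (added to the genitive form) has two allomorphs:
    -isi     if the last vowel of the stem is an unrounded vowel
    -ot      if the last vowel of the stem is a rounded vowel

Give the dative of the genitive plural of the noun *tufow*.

Since the final sound of *tufow* is /w/ (a voiced consonant), it takes -ig, giving *tufowig*.
The plural form *tufowig* — last vowel /i/ (a high vowel) → -id → *tufowigid*.
The last vowel of the genitive form *tufowigid* is /i/, which is an unrounded vowel, so the dative suffix is -isi, giving *tufowigidisi*.

tufowigidisi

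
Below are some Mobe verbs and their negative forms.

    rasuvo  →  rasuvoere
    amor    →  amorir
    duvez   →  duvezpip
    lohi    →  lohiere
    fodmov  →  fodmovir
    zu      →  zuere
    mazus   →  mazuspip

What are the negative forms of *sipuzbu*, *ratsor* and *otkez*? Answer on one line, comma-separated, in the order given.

sipuzbuere, ratsorir, otkezpip

Looking at the final sound of each stem: -pip when the stem ends in a sibilant (*duvez*, *mazus*); -ir when the stem ends in a non-sibilant consonant (*amor*, *fodmov*); -ere when the stem ends in a vowel (*rasuvo*, *lohi*, *zu*).
*sipuzbu*: final sound = /u/, a vowel → -ere → *sipuzbuere*.
*ratsor*: final sound = /r/, a non-sibilant consonant → -ir → *ratsorir*.
*otkez*: final sound = /z/, a sibilant → -pip → *otkezpip*.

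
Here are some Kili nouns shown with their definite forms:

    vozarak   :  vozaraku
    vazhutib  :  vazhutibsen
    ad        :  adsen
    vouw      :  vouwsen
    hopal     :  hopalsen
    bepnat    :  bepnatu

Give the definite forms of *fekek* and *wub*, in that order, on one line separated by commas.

The alternation tracks the final consonant of the stem — -u when the stem ends in a voiceless consonant (*vozarak*, *bepnat*); -sen when the stem ends in a voiced consonant (*vazhutib*, *ad*, *vouw*, *hopal*).
*fekek*: final consonant = /k/, voiceless → -u → *fekeku*.
Since the final consonant of *wub* is /b/ (voiced), it takes -sen, giving *wubsen*.

fekeku, wubsen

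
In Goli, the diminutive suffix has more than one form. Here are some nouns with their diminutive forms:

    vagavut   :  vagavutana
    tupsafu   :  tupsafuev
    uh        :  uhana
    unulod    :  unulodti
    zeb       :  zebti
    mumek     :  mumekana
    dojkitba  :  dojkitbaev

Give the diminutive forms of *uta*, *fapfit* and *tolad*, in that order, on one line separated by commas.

The suffix is conditioned by the final sound: -ana when the stem ends in a voiceless consonant (*vagavut*, *uh*, *mumek*); -ti when the stem ends in a voiced consonant (*unulod*, *zeb*); -ev when the stem ends in a vowel (*tupsafu*, *dojkitba*).
*uta* — final sound /a/ (a vowel) → -ev → *utaev*.
*fapfit*: final sound = /t/, a voiceless consonant → -ana → *fapfitana*.
*tolad*: final sound = /d/, a voiced consonant → -ti → *toladti*.

utaev, fapfitana, toladti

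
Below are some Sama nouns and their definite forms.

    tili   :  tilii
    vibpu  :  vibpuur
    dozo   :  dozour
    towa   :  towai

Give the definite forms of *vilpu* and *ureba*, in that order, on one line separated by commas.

vilpuur, urebai

Looking at the last vowel of each stem: -ur when the last vowel of the stem is a rounded vowel (*vibpu*, *dozo*); -i when the last vowel of the stem is an unrounded vowel (*tili*, *towa*).
*vilpu*: last vowel = /u/, a rounded vowel → -ur → *vilpuur*.
The last vowel of *ureba* is /a/, which is an unrounded vowel, so the suffix is -i, giving *urebai*.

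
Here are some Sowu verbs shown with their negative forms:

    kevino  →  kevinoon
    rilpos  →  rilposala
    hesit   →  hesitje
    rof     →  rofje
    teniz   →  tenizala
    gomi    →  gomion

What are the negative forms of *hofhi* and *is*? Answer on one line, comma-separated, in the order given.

Looking at the final sound of each stem: -ala when the stem ends in a sibilant (*rilpos*, *teniz*); -je when the stem ends in a non-sibilant consonant (*hesit*, *rof*); -on when the stem ends in a vowel (*kevino*, *gomi*).
The final sound of *hofhi* is /i/, which is a vowel, so the suffix is -on, giving *hofhion*.
Since the final sound of *is* is /s/ (a sibilant), it takes -ala, giving *isala*.

hofhion, isala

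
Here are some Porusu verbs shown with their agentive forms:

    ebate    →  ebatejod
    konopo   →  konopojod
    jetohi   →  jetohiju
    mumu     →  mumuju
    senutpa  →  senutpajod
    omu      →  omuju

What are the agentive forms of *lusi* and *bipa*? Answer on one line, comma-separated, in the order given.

lusiju, bipajod

The alternation tracks the last vowel of the stem — -ju when the last vowel of the stem is a high vowel (*jetohi*, *mumu*, *omu*); -jod when the last vowel of the stem is a non-high vowel (*ebate*, *konopo*, *senutpa*).
Since the last vowel of *lusi* is /i/ (a high vowel), it takes -ju, giving *lusiju*.
The last vowel of *bipa* is /a/, which is a non-high vowel, so the suffix is -jod, giving *bipajod*.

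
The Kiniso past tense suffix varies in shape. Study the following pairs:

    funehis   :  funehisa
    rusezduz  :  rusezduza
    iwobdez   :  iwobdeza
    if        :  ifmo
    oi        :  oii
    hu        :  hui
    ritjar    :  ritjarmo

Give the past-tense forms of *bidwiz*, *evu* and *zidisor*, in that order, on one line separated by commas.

bidwiza, evui, zidisormo

The suffix is conditioned by the final sound: -a when the stem ends in a sibilant (*funehis*, *rusezduz*, *iwobdez*); -mo when the stem ends in a non-sibilant consonant (*if*, *ritjar*); -i when the stem ends in a vowel (*oi*, *hu*).
The final sound of *bidwiz* is /z/, which is a sibilant, so the suffix is -a, giving *bidwiza*.
Since the final sound of *evu* is /u/ (a vowel), it takes -i, giving *evui*.
*zidisor*: final sound = /r/, a non-sibilant consonant → -mo → *zidisormo*.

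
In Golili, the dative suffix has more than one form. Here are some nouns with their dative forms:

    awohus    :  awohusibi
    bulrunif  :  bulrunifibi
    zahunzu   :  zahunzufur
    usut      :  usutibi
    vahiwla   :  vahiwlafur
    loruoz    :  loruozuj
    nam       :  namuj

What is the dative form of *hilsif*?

The suffix is conditioned by the final sound: -ibi when the stem ends in a voiceless consonant (*awohus*, *bulrunif*, *usut*); -uj when the stem ends in a voiced consonant (*loruoz*, *nam*); -fur when the stem ends in a vowel (*zahunzu*, *vahiwla*).
*hilsif*: final sound = /f/, a voiceless consonant → -ibi → *hilsifibi*.

hilsifibi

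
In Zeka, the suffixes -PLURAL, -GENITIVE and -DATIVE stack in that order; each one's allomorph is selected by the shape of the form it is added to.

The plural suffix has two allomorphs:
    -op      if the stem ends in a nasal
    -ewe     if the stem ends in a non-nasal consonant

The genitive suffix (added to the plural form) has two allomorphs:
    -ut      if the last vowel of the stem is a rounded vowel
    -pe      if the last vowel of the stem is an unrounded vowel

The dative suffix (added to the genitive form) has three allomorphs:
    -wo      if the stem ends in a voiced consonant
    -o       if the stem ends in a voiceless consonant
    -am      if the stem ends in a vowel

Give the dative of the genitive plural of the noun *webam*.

The final consonant of *webam* is /m/, which is a nasal, so the plural suffix is -op, giving *webamop*.
Since the last vowel of the plural form *webamop* is /o/ (a rounded vowel), it takes -ut, giving *webamoput*.
The final sound of the genitive form *webamoput* is /t/, which is a voiceless consonant, so the dative suffix is -o, giving *webamoputo*.

webamoputo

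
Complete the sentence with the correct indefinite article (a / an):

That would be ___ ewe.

The indefinite article is chosen by the initial *sound* of the following word, not its spelling.
*ewe* begins with the sound /juː/ (pronounced /juː/) — a consonant sound.
So the article is *a*: That would be a ewe.

a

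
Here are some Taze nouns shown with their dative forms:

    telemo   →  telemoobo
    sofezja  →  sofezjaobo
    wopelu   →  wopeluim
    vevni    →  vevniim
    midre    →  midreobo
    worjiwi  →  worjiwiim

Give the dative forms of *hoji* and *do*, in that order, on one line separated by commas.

The pattern is height harmony: -im when the last vowel of the stem is a high vowel (*wopelu*, *vevni*, *worjiwi*); -obo when the last vowel of the stem is a non-high vowel (*telemo*, *sofezja*, *midre*).
The last vowel of *hoji* is /i/, which is a high vowel, so the suffix is -im, giving *hojiim*.
*do* — last vowel /o/ (a non-high vowel) → -obo → *doobo*.

hojiim, doobo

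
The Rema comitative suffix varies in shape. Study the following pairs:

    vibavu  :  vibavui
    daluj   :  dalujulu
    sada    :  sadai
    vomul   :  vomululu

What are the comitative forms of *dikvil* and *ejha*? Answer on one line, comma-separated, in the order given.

dikvilulu, ejhai

The suffix is conditioned by the final sound: -ulu when the stem ends in a consonant (*daluj*, *vomul*); -i when the stem ends in a vowel (*vibavu*, *sada*).
*dikvil* — final sound /l/ (a consonant) → -ulu → *dikvilulu*.
The final sound of *ejha* is /a/, which is a vowel, so the suffix is -i, giving *ejhai*.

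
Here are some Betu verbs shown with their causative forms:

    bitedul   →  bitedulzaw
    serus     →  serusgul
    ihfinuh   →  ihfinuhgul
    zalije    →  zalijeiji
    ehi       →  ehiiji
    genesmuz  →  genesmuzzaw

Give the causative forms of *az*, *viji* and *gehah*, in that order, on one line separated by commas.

The suffix is conditioned by the final sound: -gul when the stem ends in a voiceless consonant (*serus*, *ihfinuh*); -zaw when the stem ends in a voiced consonant (*bitedul*, *genesmuz*); -iji when the stem ends in a vowel (*zalije*, *ehi*).
Since the final sound of *az* is /z/ (a voiced consonant), it takes -zaw, giving *azzaw*.
Since the final sound of *viji* is /i/ (a vowel), it takes -iji, giving *vijiiji*.
Since the final sound of *gehah* is /h/ (a voiceless consonant), it takes -gul, giving *gehahgul*.

azzaw, vijiiji, gehahgul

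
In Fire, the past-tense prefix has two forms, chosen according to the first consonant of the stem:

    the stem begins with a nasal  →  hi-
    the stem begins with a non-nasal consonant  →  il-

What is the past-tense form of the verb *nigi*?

hinigi

Since the first consonant of *nigi* is /n/ (a nasal), it takes hi-, giving *hinigi*.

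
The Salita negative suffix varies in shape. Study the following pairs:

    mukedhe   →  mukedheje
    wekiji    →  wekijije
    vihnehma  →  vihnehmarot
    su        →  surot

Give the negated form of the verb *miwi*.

The alternation tracks the last vowel of the stem — -je when the last vowel of the stem is a front vowel (*mukedhe*, *wekiji*); -rot when the last vowel of the stem is a back vowel (*vihnehma*, *su*).
*miwi* — last vowel /i/ (a front vowel) → -je → *miwije*.

miwije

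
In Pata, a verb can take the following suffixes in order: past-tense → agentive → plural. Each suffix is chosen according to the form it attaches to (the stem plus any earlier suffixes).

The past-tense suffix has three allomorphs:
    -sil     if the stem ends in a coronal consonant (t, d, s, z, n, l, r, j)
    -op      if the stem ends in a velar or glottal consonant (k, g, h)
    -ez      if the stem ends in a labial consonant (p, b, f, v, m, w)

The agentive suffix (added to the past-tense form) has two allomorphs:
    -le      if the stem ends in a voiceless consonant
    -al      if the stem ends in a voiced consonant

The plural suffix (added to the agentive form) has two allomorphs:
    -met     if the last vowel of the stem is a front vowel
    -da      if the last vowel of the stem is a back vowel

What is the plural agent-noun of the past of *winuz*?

Since the final consonant of *winuz* is /z/ (coronal), it takes -sil, giving *winuzsil*.
The past-tense form *winuzsil*: final consonant = /l/, voiced → -al → *winuzsilal*.
The agentive form *winuzsilal* — last vowel /a/ (a back vowel) → -da → *winuzsilalda*.

winuzsilalda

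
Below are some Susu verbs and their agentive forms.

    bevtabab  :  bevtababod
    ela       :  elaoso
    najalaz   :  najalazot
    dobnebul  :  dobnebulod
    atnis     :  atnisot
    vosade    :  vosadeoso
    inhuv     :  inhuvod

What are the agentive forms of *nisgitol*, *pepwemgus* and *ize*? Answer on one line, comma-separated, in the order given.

The suffix is conditioned by the final sound: -ot when the stem ends in a sibilant (*najalaz*, *atnis*); -od when the stem ends in a non-sibilant consonant (*bevtabab*, *dobnebul*, *inhuv*); -oso when the stem ends in a vowel (*ela*, *vosade*).
*nisgitol* — final sound /l/ (a non-sibilant consonant) → -od → *nisgitolod*.
The final sound of *pepwemgus* is /s/, which is a sibilant, so the suffix is -ot, giving *pepwemgusot*.
Since the final sound of *ize* is /e/ (a vowel), it takes -oso, giving *izeoso*.

nisgitolod, pepwemgusot, izeoso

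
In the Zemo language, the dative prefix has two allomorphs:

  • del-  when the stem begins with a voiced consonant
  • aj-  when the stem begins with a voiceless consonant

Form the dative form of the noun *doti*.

The first consonant of *doti* is /d/, which is voiced, so the prefix is del-, giving *deldoti*.

deldoti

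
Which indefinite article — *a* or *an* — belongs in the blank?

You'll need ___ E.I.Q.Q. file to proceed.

The indefinite article is chosen by the initial *sound* of the following word, not its spelling.
The initialism *E.I.Q.Q.* is read letter by letter; the first letter, E, is pronounced /iː/, which begins with a vowel sound.
So the article is *an*: You'll need an E.I.Q.Q. file to proceed.

an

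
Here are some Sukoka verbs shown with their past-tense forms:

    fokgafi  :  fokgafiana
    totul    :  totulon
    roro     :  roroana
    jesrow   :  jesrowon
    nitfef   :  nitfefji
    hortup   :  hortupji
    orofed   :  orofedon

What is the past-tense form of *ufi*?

ufiana

Looking at the final sound of each stem: -ji when the stem ends in a voiceless consonant (*nitfef*, *hortup*); -on when the stem ends in a voiced consonant (*totul*, *jesrow*, *orofed*); -ana when the stem ends in a vowel (*fokgafi*, *roro*).
*ufi* — final sound /i/ (a vowel) → -ana → *ufiana*.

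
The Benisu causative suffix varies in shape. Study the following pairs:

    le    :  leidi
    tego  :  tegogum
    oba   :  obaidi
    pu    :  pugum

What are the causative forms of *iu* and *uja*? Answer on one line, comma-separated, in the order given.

Looking at the last vowel of each stem: -gum when the last vowel of the stem is a rounded vowel (*tego*, *pu*); -idi when the last vowel of the stem is an unrounded vowel (*le*, *oba*).
The last vowel of *iu* is /u/, which is a rounded vowel, so the suffix is -gum, giving *iugum*.
*uja*: last vowel = /a/, an unrounded vowel → -idi → *ujaidi*.

iugum, ujaidi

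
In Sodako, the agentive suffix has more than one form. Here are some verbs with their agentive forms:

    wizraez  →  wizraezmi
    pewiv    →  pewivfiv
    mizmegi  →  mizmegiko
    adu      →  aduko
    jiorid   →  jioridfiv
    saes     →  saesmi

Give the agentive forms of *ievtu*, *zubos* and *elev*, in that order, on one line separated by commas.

Looking at the final sound of each stem: -mi when the stem ends in a sibilant (*wizraez*, *saes*); -fiv when the stem ends in a non-sibilant consonant (*pewiv*, *jiorid*); -ko when the stem ends in a vowel (*mizmegi*, *adu*).
*ievtu* — final sound /u/ (a vowel) → -ko → *ievtuko*.
The final sound of *zubos* is /s/, which is a sibilant, so the suffix is -mi, giving *zubosmi*.
The final sound of *elev* is /v/, which is a non-sibilant consonant, so the suffix is -fiv, giving *elevfiv*.

ievtuko, zubosmi, elevfiv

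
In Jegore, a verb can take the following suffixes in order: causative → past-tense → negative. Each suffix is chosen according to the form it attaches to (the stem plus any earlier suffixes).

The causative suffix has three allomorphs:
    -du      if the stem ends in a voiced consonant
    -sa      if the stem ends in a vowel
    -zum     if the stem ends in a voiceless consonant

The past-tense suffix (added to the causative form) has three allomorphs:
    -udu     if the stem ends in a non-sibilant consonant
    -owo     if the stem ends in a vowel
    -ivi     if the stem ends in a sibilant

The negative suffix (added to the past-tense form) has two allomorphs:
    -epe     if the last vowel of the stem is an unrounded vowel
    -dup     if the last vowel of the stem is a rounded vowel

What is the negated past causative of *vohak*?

vohakzumududup

*vohak* — final sound /k/ (a voiceless consonant) → -zum → *vohakzum*.
The causative form *vohakzum* — final sound /m/ (a non-sibilant consonant) → -udu → *vohakzumudu*.
The past-tense form *vohakzumudu* — last vowel /u/ (a rounded vowel) → -dup → *vohakzumududup*.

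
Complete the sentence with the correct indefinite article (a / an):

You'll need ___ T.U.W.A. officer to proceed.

The indefinite article is chosen by the initial *sound* of the following word, not its spelling.
The initialism *T.U.W.A.* is read letter by letter; the first letter, T, is pronounced /tiː/, which begins with a consonant sound.
So the article is *a*: You'll need a T.U.W.A. officer to proceed.

a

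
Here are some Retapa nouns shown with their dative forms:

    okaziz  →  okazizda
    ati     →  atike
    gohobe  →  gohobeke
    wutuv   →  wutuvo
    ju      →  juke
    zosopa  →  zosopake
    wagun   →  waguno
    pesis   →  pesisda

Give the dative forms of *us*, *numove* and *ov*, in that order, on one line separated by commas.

The alternation tracks the final sound of the stem — -da when the stem ends in a sibilant (*okaziz*, *pesis*); -o when the stem ends in a non-sibilant consonant (*wutuv*, *wagun*); -ke when the stem ends in a vowel (*ati*, *gohobe*, *ju*, *zosopa*).
The final sound of *us* is /s/, which is a sibilant, so the suffix is -da, giving *usda*.
*numove* — final sound /e/ (a vowel) → -ke → *numoveke*.
*ov*: final sound = /v/, a non-sibilant consonant → -o → *ovo*.

usda, numoveke, ovo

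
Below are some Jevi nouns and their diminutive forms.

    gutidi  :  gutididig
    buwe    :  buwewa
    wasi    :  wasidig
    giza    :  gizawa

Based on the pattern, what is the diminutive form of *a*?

awa

The pattern is height harmony: -dig when the last vowel of the stem is a high vowel (*gutidi*, *wasi*); -wa when the last vowel of the stem is a non-high vowel (*buwe*, *giza*).
*a* — last vowel /a/ (a non-high vowel) → -wa → *awa*.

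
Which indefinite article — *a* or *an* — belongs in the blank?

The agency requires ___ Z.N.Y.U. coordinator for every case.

a

The indefinite article is chosen by the initial *sound* of the following word, not its spelling.
The initialism *Z.N.Y.U.* is read letter by letter; the first letter, Z, is pronounced /ziː/, which begins with a consonant sound.
So the article is *a*: The agency requires a Z.N.Y.U. coordinator for every case.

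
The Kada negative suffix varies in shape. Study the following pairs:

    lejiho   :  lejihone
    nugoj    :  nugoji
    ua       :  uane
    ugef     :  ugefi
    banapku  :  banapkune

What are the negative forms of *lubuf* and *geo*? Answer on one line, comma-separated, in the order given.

The pattern is consonant vs. vowel: -i when the stem ends in a consonant (*nugoj*, *ugef*); -ne when the stem ends in a vowel (*lejiho*, *ua*, *banapku*).
*lubuf*: final sound = /f/, a consonant → -i → *lubufi*.
Since the final sound of *geo* is /o/ (a vowel), it takes -ne, giving *geone*.

lubufi, geone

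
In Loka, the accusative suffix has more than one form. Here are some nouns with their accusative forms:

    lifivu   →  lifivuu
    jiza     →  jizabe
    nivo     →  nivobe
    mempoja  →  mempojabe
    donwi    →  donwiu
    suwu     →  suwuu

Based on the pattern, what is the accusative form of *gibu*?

The suffix is conditioned by the last vowel: -u when the last vowel of the stem is a high vowel (*lifivu*, *donwi*, *suwu*); -be when the last vowel of the stem is a non-high vowel (*jiza*, *nivo*, *mempoja*).
*gibu*: last vowel = /u/, a high vowel → -u → *gibuu*.

gibuu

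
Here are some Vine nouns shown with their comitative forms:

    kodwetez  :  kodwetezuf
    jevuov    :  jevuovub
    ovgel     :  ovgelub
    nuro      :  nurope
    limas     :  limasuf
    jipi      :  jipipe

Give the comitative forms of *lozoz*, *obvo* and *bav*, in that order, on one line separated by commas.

The alternation tracks the final sound of the stem — -uf when the stem ends in a sibilant (*kodwetez*, *limas*); -ub when the stem ends in a non-sibilant consonant (*jevuov*, *ovgel*); -pe when the stem ends in a vowel (*nuro*, *jipi*).
The final sound of *lozoz* is /z/, which is a sibilant, so the suffix is -uf, giving *lozozuf*.
The final sound of *obvo* is /o/, which is a vowel, so the suffix is -pe, giving *obvope*.
The final sound of *bav* is /v/, which is a non-sibilant consonant, so the suffix is -ub, giving *bavub*.

lozozuf, obvope, bavub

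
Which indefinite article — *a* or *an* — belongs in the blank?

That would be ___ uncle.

The indefinite article is chosen by the initial *sound* of the following word, not its spelling.
*uncle* begins with the sound /ʌ/ (u pronounced /ʌ/) — a vowel sound.
So the article is *an*: That would be an uncle.

an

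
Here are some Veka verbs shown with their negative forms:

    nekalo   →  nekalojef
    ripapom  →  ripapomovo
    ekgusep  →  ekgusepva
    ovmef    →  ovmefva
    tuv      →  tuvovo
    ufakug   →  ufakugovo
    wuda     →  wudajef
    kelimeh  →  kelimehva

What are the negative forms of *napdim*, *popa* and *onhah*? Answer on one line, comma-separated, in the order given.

Looking at the final sound of each stem: -va when the stem ends in a voiceless consonant (*ekgusep*, *ovmef*, *kelimeh*); -ovo when the stem ends in a voiced consonant (*ripapom*, *tuv*, *ufakug*); -jef when the stem ends in a vowel (*nekalo*, *wuda*).
*napdim* — final sound /m/ (a voiced consonant) → -ovo → *napdimovo*.
*popa*: final sound = /a/, a vowel → -jef → *popajef*.
Since the final sound of *onhah* is /h/ (a voiceless consonant), it takes -va, giving *onhahva*.

napdimovo, popajef, onhahva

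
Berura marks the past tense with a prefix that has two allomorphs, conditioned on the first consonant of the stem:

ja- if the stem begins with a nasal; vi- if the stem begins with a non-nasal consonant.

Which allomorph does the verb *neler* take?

ja-

*neler*: first consonant = /n/, a nasal → ja-.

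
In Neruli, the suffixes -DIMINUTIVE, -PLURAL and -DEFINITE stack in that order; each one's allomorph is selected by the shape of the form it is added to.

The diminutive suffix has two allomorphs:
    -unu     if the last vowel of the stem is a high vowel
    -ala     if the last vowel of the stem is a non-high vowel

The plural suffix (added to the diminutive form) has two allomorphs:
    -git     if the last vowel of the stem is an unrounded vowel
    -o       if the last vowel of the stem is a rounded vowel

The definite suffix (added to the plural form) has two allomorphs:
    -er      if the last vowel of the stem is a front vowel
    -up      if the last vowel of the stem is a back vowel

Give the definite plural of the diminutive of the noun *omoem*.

Since the last vowel of *omoem* is /e/ (a non-high vowel), it takes -ala, giving *omoemala*.
Since the last vowel of the diminutive form *omoemala* is /a/ (an unrounded vowel), it takes -git, giving *omoemalagit*.
The last vowel of the plural form *omoemalagit* is /i/, which is a front vowel, so the definite suffix is -er, giving *omoemalagiter*.

omoemalagiter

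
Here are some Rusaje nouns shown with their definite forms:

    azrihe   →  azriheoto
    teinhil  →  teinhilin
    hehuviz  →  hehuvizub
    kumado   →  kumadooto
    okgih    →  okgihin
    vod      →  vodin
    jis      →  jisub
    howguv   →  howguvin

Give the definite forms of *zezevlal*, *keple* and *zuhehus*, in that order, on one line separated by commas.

zezevlalin, kepleoto, zuhehusub

The pattern is sibilance of the final sound: -ub when the stem ends in a sibilant (*hehuviz*, *jis*); -in when the stem ends in a non-sibilant consonant (*teinhil*, *okgih*, *vod*, *howguv*); -oto when the stem ends in a vowel (*azrihe*, *kumado*).
The final sound of *zezevlal* is /l/, which is a non-sibilant consonant, so the suffix is -in, giving *zezevlalin*.
*keple*: final sound = /e/, a vowel → -oto → *kepleoto*.
*zuhehus*: final sound = /s/, a sibilant → -ub → *zuhehusub*.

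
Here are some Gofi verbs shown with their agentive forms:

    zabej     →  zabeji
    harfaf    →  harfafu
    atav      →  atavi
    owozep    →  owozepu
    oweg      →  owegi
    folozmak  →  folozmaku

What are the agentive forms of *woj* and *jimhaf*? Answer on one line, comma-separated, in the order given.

woji, jimhafu

The alternation tracks the final consonant of the stem — -u when the stem ends in a voiceless consonant (*harfaf*, *owozep*, *folozmak*); -i when the stem ends in a voiced consonant (*zabej*, *atav*, *oweg*).
*woj*: final consonant = /j/, voiced → -i → *woji*.
The final consonant of *jimhaf* is /f/, which is voiceless, so the suffix is -u, giving *jimhafu*.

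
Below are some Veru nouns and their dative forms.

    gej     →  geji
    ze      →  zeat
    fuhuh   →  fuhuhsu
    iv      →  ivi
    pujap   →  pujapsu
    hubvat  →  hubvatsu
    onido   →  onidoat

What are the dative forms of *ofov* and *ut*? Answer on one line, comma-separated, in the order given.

ofovi, utsu

Looking at the final sound of each stem: -su when the stem ends in a voiceless consonant (*fuhuh*, *pujap*, *hubvat*); -i when the stem ends in a voiced consonant (*gej*, *iv*); -at when the stem ends in a vowel (*ze*, *onido*).
*ofov* — final sound /v/ (a voiced consonant) → -i → *ofovi*.
The final sound of *ut* is /t/, which is a voiceless consonant, so the suffix is -su, giving *utsu*.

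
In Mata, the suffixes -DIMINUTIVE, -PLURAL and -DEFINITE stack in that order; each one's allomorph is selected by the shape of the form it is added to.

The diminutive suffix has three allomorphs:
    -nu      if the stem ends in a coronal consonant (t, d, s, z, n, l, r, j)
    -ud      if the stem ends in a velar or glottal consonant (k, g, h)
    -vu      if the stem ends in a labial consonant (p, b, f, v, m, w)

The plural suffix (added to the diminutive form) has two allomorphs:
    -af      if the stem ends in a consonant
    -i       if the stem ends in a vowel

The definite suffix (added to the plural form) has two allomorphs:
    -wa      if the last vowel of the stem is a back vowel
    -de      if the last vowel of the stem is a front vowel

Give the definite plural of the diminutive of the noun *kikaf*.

kikafvuide

*kikaf* — final consonant /f/ (labial) → -vu → *kikafvu*.
The diminutive form *kikafvu* — final sound /u/ (a vowel) → -i → *kikafvui*.
The plural form *kikafvui*: last vowel = /i/, a front vowel → -de → *kikafvuide*.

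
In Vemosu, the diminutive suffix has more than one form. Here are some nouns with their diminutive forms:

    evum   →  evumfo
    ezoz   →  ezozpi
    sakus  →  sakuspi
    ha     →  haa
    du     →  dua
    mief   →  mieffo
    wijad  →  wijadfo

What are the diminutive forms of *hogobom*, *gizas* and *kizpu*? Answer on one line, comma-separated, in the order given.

Looking at the final sound of each stem: -pi when the stem ends in a sibilant (*ezoz*, *sakus*); -fo when the stem ends in a non-sibilant consonant (*evum*, *mief*, *wijad*); -a when the stem ends in a vowel (*ha*, *du*).
Since the final sound of *hogobom* is /m/ (a non-sibilant consonant), it takes -fo, giving *hogobomfo*.
*gizas* — final sound /s/ (a sibilant) → -pi → *gizaspi*.
The final sound of *kizpu* is /u/, which is a vowel, so the suffix is -a, giving *kizpua*.

hogobomfo, gizaspi, kizpua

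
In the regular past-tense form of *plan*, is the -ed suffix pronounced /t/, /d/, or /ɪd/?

/d/

The stem *plan* ends in a voiced sound other than /d/.
The -ed suffix is realized as /ɪd/ after /t, d/; as /t/ after other voiceless consonants; and as /d/ after other voiced sounds.
So -ed on *plan* is pronounced /d/.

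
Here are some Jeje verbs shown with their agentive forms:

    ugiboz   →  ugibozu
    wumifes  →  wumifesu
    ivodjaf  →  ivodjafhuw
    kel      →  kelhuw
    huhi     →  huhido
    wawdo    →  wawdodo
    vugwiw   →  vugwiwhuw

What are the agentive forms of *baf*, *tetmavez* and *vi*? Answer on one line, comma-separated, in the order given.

The suffix is conditioned by the final sound: -u when the stem ends in a sibilant (*ugiboz*, *wumifes*); -huw when the stem ends in a non-sibilant consonant (*ivodjaf*, *kel*, *vugwiw*); -do when the stem ends in a vowel (*huhi*, *wawdo*).
Since the final sound of *baf* is /f/ (a non-sibilant consonant), it takes -huw, giving *bafhuw*.
*tetmavez* — final sound /z/ (a sibilant) → -u → *tetmavezu*.
The final sound of *vi* is /i/, which is a vowel, so the suffix is -do, giving *vido*.

bafhuw, tetmavezu, vido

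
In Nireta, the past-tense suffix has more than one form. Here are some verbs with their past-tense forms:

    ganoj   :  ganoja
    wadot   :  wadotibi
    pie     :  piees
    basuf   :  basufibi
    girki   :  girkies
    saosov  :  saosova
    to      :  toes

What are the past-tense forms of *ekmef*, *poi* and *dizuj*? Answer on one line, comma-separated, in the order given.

ekmefibi, poies, dizuja

The suffix is conditioned by the final sound: -ibi when the stem ends in a voiceless consonant (*wadot*, *basuf*); -a when the stem ends in a voiced consonant (*ganoj*, *saosov*); -es when the stem ends in a vowel (*pie*, *girki*, *to*).
Since the final sound of *ekmef* is /f/ (a voiceless consonant), it takes -ibi, giving *ekmefibi*.
*poi*: final sound = /i/, a vowel → -es → *poies*.
Since the final sound of *dizuj* is /j/ (a voiced consonant), it takes -a, giving *dizuja*.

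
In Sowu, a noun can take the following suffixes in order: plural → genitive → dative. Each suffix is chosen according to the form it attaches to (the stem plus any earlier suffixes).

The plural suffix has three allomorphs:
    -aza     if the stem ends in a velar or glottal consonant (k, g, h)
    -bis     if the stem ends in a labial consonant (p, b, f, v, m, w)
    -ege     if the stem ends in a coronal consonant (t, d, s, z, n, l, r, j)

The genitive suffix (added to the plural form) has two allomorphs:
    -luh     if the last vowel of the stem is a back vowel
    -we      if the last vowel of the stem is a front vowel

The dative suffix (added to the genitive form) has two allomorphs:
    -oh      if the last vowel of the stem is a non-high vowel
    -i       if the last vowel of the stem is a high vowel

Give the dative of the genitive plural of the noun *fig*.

figazaluhi

*fig* — final consonant /g/ (velar/glottal) → -aza → *figaza*.
The plural form *figaza* — last vowel /a/ (a back vowel) → -luh → *figazaluh*.
Since the last vowel of the genitive form *figazaluh* is /u/ (a high vowel), it takes -i, giving *figazaluhi*.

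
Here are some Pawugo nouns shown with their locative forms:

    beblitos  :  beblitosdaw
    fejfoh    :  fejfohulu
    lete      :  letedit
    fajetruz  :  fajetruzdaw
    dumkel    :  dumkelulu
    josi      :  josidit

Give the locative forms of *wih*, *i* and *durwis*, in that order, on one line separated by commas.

Looking at the final sound of each stem: -daw when the stem ends in a sibilant (*beblitos*, *fajetruz*); -ulu when the stem ends in a non-sibilant consonant (*fejfoh*, *dumkel*); -dit when the stem ends in a vowel (*lete*, *josi*).
*wih*: final sound = /h/, a non-sibilant consonant → -ulu → *wihulu*.
*i*: final sound = /i/, a vowel → -dit → *idit*.
The final sound of *durwis* is /s/, which is a sibilant, so the suffix is -daw, giving *durwisdaw*.

wihulu, idit, durwisdaw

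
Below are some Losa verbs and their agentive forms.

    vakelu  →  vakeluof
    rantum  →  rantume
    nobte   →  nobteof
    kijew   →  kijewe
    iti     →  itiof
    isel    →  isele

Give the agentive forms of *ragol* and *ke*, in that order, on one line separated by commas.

ragole, keof

The alternation tracks the final sound of the stem — -e when the stem ends in a consonant (*rantum*, *kijew*, *isel*); -of when the stem ends in a vowel (*vakelu*, *nobte*, *iti*).
*ragol*: final sound = /l/, a consonant → -e → *ragole*.
Since the final sound of *ke* is /e/ (a vowel), it takes -of, giving *keof*.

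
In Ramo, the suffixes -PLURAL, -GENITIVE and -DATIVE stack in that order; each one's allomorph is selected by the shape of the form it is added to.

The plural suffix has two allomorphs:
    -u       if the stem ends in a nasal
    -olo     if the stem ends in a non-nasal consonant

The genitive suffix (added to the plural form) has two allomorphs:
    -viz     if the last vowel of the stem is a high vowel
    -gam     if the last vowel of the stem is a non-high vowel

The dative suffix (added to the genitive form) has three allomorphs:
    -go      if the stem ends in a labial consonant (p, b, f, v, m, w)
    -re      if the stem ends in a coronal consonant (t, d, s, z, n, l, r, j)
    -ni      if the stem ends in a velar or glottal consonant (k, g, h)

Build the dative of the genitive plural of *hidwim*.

hidwimuvizre

Since the final consonant of *hidwim* is /m/ (a nasal), it takes -u, giving *hidwimu*.
The plural form *hidwimu* — last vowel /u/ (a high vowel) → -viz → *hidwimuviz*.
The final consonant of the genitive form *hidwimuviz* is /z/, which is coronal, so the dative suffix is -re, giving *hidwimuvizre*.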